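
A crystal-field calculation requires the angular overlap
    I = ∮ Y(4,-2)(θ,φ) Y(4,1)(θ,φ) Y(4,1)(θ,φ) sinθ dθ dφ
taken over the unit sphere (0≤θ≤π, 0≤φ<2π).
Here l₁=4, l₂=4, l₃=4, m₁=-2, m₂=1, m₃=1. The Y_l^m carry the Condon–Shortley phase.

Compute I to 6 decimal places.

0.144370

Checks pass: Σm=0; 12 even; l₃=4∈[0,8].
(2·4+1)(2·4+1)(2·4+1) = 729
Δ: 4! 4! 4! / 13! → 1/450450
sum: t=0:+1/13824 t=1:−1/216 t=2:+1/64 t=3:−1/216 t=4:+1/13824 = 5/768
3j²(4 4 4; 0 0 0) = Δ·Π!·Σ² = 18/1001  (sign +1)
sum: t=2:+1/576 t=3:−1/144 t=4:+1/576 = -1/288
3j²(4 4 4; -2 1 1) = Δ·Π!·Σ² = 20/1001  (sign +1)
combine: 4πI² = 729·18/1001·20/1001 = 262440/1002001
take √, sign +1: I = 0.14436968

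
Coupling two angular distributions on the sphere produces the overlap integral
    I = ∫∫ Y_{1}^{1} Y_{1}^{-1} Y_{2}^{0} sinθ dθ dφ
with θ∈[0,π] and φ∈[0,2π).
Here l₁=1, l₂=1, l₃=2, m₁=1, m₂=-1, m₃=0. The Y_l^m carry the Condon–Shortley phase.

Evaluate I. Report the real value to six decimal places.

Checks pass: Σm=0; 4 even; l₃=2∈[0,2].
(2·1+1)(2·1+1)(2·2+1) = 45
Δ: 0! 2! 2! / 5! → 1/30
sum: t=0:+1/1 = 1/1
3j²(1 1 2; 0 0 0) = Δ·Π!·Σ² = 2/15  (sign +1)
sum: t=0:+1/4 = 1/4
3j²(1 1 2; 1 -1 0) = Δ·Π!·Σ² = 1/30  (sign +1)
combine: 4πI² = 45·2/15·1/30 = 1/5
take √, sign +1: I = 0.12615663

0.126157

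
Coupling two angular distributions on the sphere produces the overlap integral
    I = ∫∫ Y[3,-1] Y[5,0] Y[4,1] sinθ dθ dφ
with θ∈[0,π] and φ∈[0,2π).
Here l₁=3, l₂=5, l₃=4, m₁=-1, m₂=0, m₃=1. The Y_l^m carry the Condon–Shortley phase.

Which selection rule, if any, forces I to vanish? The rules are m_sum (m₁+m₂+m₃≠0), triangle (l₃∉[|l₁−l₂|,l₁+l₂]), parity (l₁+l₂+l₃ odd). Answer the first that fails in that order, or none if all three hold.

m₁+m₂+m₃ = -1 + 0 + 1 = 0  ✓
triangle: |3−5|=2 ≤ l₃=4 ≤ 3+5=8  ✓
parity: l₁+l₂+l₃ = 12 is even  ✓

none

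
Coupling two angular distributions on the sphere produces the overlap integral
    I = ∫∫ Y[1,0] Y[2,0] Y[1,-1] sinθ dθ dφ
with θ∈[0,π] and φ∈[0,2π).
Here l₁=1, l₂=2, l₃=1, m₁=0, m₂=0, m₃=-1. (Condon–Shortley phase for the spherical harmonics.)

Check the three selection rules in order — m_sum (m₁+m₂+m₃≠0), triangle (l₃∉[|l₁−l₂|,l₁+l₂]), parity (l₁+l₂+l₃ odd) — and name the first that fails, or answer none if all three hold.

m₁+m₂+m₃ = 0 + 0 − 1 = -1  ✗
triangle: |1−2|=1 ≤ l₃=1 ≤ 1+2=3
parity: l₁+l₂+l₃ = 4 is even

m_sum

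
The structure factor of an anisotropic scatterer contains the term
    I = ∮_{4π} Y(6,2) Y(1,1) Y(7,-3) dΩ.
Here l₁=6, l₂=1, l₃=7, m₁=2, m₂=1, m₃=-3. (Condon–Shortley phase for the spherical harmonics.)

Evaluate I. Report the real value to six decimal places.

Checks pass: Σm=0; 14 even; l₃=7∈[5,7].
(2·6+1)(2·1+1)(2·7+1) = 585
Δ: 0! 12! 2! / 15! → 1/1365
sum: t=0:+1/518400 = 1/518400
3j²(6 1 7; 0 0 0) = Δ·Π!·Σ² = 7/195  (sign -1)
sum: t=0:+1/1935360 = 1/1935360
3j²(6 1 7; 2 1 -3) = Δ·Π!·Σ² = 3/91  (sign +1)
combine: 4πI² = 585·7/195·3/91 = 9/13
take √, sign -1: I = -0.23471705

-0.234717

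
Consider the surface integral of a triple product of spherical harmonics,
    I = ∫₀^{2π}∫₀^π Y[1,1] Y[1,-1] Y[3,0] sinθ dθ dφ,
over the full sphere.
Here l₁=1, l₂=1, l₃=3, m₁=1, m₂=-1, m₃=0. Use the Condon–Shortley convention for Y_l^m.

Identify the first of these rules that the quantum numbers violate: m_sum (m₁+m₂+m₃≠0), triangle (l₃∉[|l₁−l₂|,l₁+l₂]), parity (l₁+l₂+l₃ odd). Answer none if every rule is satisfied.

azimuthal sum: 1 − 1 + 0 = 0  ✓
0 ≤ 3 ≤ 2 (triangle on l)  ✗
L = 1 + 1 + 3 = 5 (odd)

triangle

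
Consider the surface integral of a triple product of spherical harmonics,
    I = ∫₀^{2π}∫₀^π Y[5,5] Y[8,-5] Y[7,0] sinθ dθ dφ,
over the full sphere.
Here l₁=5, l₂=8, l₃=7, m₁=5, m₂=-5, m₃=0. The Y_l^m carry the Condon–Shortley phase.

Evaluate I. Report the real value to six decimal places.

Checks pass: Σm=0; 20 even; l₃=7∈[3,13].
(2·5+1)(2·8+1)(2·7+1) = 2805
Δ: 6! 4! 10! / 21! → 1/814773960
sum: t=1:−1/87091200 t=2:+1/4976640 t=3:−1/2073600 t=4:+1/4976640 t=5:−1/87091200 = -1/9676800
3j²(5 8 7; 0 0 0) = Δ·Π!·Σ² = 360/46189  (sign +1)
sum: t=0:+1/522547200 = 1/522547200
3j²(5 8 7; 5 -5 0) = Δ·Π!·Σ² = 5/323  (sign -1)
combine: 4πI² = 2805·360/46189·5/323 = 27000/79781
take √, sign -1: I = -0.16410704

-0.164107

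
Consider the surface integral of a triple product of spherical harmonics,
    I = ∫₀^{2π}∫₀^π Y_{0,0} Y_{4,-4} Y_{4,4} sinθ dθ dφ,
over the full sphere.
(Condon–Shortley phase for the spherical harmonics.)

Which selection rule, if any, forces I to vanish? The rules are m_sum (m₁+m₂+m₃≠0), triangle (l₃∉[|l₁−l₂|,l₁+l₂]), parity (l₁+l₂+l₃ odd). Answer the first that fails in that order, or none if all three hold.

none

Σmᵢ = 0  ✓
l₃∈[|l₁−l₂|,l₁+l₂]=[4,4], have l₃=4  ✓
Σlᵢ = 8 ⇒ even  ✓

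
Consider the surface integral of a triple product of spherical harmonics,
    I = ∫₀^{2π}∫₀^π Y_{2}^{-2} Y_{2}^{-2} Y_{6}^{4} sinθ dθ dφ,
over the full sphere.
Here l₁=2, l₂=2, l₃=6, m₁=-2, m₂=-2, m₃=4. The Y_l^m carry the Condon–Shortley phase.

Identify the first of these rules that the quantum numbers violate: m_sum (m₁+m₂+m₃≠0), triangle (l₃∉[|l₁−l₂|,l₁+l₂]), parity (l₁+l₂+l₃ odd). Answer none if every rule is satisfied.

triangle

azimuthal sum: -2 − 2 + 4 = 0  ✓
0 ≤ 6 ≤ 4 (triangle on l)  ✗
L = 2 + 2 + 6 = 10 (even)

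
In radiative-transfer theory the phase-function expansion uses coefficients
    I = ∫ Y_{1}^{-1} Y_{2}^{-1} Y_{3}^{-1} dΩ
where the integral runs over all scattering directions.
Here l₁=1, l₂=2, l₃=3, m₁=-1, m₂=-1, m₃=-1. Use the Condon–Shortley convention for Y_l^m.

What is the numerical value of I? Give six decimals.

-1 − 1 − 1 = -3 ≠ 0: azimuthal integral kills it; I = 0

0.000000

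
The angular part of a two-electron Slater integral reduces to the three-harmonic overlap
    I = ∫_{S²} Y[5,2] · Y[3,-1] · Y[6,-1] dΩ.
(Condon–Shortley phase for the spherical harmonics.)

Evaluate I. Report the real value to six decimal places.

Rules hold: Σm=0, L=14 even, 2≤6≤8.
N = 11·7·13 = 1001
Δ = 2!·8!·4!/15! = 1/675675
Racah Σ t=0..2: t=0:+1/8640 t=1:−1/2304 t=2:+1/8640 = -7/34560
⇒ 3j(5 3 6; 0 0 0)² = 7/429, sgn -1
Racah Σ t=0..2: t=0:+1/5760 t=1:−1/8640 t=2:+1/241920 = 1/16128
⇒ 3j(5 3 6; 2 -1 -1)² = 5/1001, sgn -1
4πI² = N·(3j₀)²·(3jₘ)² = 35/429
I = +1·√(0.0815851/4π) = 0.08057502

0.080575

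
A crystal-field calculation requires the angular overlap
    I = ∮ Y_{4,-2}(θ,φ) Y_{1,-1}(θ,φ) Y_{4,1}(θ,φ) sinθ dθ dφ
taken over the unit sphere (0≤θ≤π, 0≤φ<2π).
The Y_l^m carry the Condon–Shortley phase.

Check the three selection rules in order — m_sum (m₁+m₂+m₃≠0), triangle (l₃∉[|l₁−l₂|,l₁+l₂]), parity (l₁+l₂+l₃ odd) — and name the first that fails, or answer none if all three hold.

m₁+m₂+m₃ = -2 − 1 + 1 = -2  ✗
triangle: |4−1|=3 ≤ l₃=4 ≤ 4+1=5
parity: l₁+l₂+l₃ = 9 is odd

m_sum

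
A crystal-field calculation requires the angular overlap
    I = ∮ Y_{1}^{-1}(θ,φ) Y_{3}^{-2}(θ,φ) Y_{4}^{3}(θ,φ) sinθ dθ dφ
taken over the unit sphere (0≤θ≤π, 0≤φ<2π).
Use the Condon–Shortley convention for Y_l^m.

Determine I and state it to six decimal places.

-0.282095

Rules hold: Σm=0, L=8 even, 2≤4≤4.
N = 3·7·9 = 189
Δ = 0!·2!·6!/9! = 1/252
Racah Σ t=0..0: t=0:+1/36 = 1/36
⇒ 3j(1 3 4; 0 0 0)² = 4/63, sgn +1
Racah Σ t=0..0: t=0:+1/240 = 1/240
⇒ 3j(1 3 4; -1 -2 3)² = 1/12, sgn -1
4πI² = N·(3j₀)²·(3jₘ)² = 1/1
I = -1·√(1/4π) = -0.28209479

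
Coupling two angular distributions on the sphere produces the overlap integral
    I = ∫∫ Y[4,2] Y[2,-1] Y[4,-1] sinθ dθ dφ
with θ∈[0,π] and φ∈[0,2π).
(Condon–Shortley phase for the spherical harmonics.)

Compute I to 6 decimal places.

m-sum 0 ✓  L=10 even ✓  2≤4≤6 ✓
Π(2lᵢ+1) = 9×5×9 = 405
triangle coeff Δ(4,2,4) = 1/13860
Σ_t [0,2]: t=0:+1/192 t=1:−1/36 t=2:+1/192 = -5/288
(3j)²=20/693 [(4 2 4; 0 0 0)], sign=-1
Σ_t [0,1]: t=0:+1/96 t=1:−1/240 = 1/160
(3j)²=27/1540 [(4 2 4; 2 -1 -1)], sign=-1
⇒ 4πI² = 1215/5929
I = (+1)√(1215/5929/(4π)) = 0.12770047

0.127700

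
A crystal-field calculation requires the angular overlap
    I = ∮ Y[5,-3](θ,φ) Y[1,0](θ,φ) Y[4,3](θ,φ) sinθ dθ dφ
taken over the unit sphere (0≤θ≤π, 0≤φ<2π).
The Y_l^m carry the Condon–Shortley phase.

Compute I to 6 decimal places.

-0.196426

m-sum 0 ✓  L=10 even ✓  4≤4≤6 ✓
Π(2lᵢ+1) = 11×3×9 = 297
triangle coeff Δ(5,1,4) = 1/495
Σ_t [1,1]: t=1:−1/576 = -1/576
(3j)²=5/99 [(5 1 4; 0 0 0)], sign=-1
Σ_t [1,1]: t=1:−1/5040 = -1/5040
(3j)²=16/495 [(5 1 4; -3 0 3)], sign=+1
⇒ 4πI² = 16/33
I = (-1)√(16/33/(4π)) = -0.19642560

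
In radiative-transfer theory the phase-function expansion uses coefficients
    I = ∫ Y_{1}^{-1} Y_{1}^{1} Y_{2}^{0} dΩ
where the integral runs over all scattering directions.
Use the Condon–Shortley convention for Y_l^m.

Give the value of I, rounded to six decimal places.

m-sum 0 ✓  L=4 even ✓  0≤2≤2 ✓
Π(2lᵢ+1) = 3×3×5 = 45
triangle coeff Δ(1,1,2) = 1/30
Σ_t [0,0]: t=0:+1/1 = 1/1
(3j)²=2/15 [(1 1 2; 0 0 0)], sign=+1
Σ_t [0,0]: t=0:+1/4 = 1/4
(3j)²=1/30 [(1 1 2; -1 1 0)], sign=+1
⇒ 4πI² = 1/5
I = (+1)√(1/5/(4π)) = 0.12615663

0.126157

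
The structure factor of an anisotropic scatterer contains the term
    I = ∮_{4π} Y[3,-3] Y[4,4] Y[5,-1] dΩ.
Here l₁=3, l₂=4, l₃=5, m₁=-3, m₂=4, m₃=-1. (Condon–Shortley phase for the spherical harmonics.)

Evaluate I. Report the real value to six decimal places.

0.050679

m-sum 0 ✓  L=12 even ✓  1≤5≤7 ✓
Π(2lᵢ+1) = 7×9×11 = 693
triangle coeff Δ(3,4,5) = 1/180180
Σ_t [0,2]: t=0:+1/576 t=1:−1/144 t=2:+1/576 = -1/288
(3j)²=20/1001 [(3 4 5; 0 0 0)], sign=+1
Σ_t [2,2]: t=2:+1/34560 = 1/34560
(3j)²=1/429 [(3 4 5; -3 4 -1)], sign=+1
⇒ 4πI² = 60/1859
I = (+1)√(60/1859/(4π)) = 0.05067935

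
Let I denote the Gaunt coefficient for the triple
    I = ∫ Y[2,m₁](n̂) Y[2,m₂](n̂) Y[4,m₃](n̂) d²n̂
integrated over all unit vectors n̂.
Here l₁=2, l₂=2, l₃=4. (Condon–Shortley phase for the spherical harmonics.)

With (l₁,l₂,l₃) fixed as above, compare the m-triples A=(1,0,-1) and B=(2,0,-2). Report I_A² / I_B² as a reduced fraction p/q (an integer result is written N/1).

2/1

l's match ⇒ only the (l;m) 3-j factors differ between A and B.
A: triangle coeff Δ(2,2,4) = 1/630; Σ_t [0,0]: t=0:+1/24 = 1/24; (3j)²=1/21 [(2 2 4; 1 0 -1)], sign=-1
B: triangle coeff Δ(2,2,4) = 1/630; Σ_t [0,0]: t=0:+1/96 = 1/96; (3j)²=1/42 [(2 2 4; 2 0 -2)], sign=+1
I_A²/I_B² = (1/21)/(1/42) = 2/1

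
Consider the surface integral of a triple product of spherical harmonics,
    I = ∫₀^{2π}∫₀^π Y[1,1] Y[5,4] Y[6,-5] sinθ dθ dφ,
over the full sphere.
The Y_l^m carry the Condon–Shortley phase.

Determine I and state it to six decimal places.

-0.303018

Rules hold: Σm=0, L=12 even, 4≤6≤6.
N = 3·11·13 = 429
Δ = 0!·2!·10!/13! = 1/858
Racah Σ t=0..0: t=0:+1/14400 = 1/14400
⇒ 3j(1 5 6; 0 0 0)² = 6/143, sgn +1
Racah Σ t=0..0: t=0:+1/725760 = 1/725760
⇒ 3j(1 5 6; 1 4 -5)² = 5/78, sgn -1
4πI² = N·(3j₀)²·(3jₘ)² = 15/13
I = -1·√(1.15385/4π) = -0.30301841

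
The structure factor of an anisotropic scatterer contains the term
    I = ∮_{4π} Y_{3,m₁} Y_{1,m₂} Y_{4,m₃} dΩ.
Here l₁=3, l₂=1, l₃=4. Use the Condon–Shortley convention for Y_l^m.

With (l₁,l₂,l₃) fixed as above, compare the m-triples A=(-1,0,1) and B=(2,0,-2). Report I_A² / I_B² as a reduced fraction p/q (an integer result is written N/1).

Same 3,1,4: normalisation and zero-m 3j drop out of the ratio.
A: Δ: 0! 6! 2! / 9! → 1/252; sum: t=0:+1/48 = 1/48; 3j²(3 1 4; -1 0 1) = Δ·Π!·Σ² = 5/84  (sign -1)
B: Δ: 0! 6! 2! / 9! → 1/252; sum: t=0:+1/120 = 1/120; 3j²(3 1 4; 2 0 -2) = Δ·Π!·Σ² = 1/21  (sign +1)
I_A²/I_B² = (5/84)/(1/21) = 5/4

5/4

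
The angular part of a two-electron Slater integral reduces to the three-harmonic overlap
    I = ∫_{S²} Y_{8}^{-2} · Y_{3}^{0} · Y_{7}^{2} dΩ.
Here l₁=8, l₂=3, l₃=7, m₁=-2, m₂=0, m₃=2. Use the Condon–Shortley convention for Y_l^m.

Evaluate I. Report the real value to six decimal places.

0.094539

Rules hold: Σm=0, L=18 even, 5≤7≤11.
N = 17·7·15 = 1785
Δ = 4!·12!·2!/19! = 1/5290740
Racah Σ t=1..3: t=1:−1/7257600 t=2:+1/2073600 t=3:−1/7257600 = 1/4838400
⇒ 3j(8 3 7; 0 0 0)² = 252/20995, sgn -1
Racah Σ t=1..3: t=1:−1/26127360 t=2:+1/3870720 t=3:−1/7257600 = 43/522547200
⇒ 3j(8 3 7; -2 0 2)² = 1849/352716, sgn -1
4πI² = N·(3j₀)²·(3jₘ)² = 116487/1037153
I = +1·√(0.112314/4π) = 0.09453930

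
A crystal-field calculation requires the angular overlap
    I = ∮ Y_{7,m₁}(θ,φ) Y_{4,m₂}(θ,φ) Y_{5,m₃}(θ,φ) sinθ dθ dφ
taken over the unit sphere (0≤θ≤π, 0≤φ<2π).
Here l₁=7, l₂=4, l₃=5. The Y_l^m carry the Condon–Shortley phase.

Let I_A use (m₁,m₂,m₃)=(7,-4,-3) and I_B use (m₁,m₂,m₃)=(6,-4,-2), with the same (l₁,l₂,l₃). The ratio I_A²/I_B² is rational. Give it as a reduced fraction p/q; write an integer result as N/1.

l's match ⇒ only the (l;m) 3-j factors differ between A and B.
A: triangle coeff Δ(7,4,5) = 1/6126120; Σ_t [0,0]: t=0:+1/58060800 = 1/58060800; (3j)²=7/510 [(7 4 5; 7 -4 -3)], sign=+1
B: triangle coeff Δ(7,4,5) = 1/6126120; Σ_t [0,0]: t=0:+1/7257600 = 1/7257600; (3j)²=2/85 [(7 4 5; 6 -4 -2)], sign=-1
I_A²/I_B² = (7/510)/(2/85) = 7/12

7/12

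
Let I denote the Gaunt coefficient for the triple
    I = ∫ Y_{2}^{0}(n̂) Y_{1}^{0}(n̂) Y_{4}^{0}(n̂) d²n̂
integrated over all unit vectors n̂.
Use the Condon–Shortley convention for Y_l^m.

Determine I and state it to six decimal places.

0.000000

l₃=4 ∉ [1,3] — triangle fails ⇒ I = 0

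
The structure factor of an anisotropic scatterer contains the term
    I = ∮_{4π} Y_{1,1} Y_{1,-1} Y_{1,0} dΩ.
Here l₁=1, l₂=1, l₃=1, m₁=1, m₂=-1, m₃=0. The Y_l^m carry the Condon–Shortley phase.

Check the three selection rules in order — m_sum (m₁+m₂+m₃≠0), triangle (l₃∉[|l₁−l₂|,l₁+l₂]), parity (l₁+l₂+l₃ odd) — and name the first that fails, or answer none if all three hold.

parity

m₁+m₂+m₃ = 1 − 1 + 0 = 0  ✓
triangle: |1−1|=0 ≤ l₃=1 ≤ 1+1=2  ✓
parity: l₁+l₂+l₃ = 3 is odd  ✗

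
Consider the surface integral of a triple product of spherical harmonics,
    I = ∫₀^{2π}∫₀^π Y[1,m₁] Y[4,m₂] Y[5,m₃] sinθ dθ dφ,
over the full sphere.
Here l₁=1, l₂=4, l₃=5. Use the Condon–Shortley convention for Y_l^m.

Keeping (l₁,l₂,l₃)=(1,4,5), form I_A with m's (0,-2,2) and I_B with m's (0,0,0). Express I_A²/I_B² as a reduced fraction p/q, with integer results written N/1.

21/25

Shared (l₁,l₂,l₃)=(1,4,5): N and (l;000)² cancel in I_A²/I_B².
A: Δ = 0!·2!·8!/11! = 1/495; Racah Σ t=0..0: t=0:+1/1440 = 1/1440; ⇒ 3j(1 4 5; 0 -2 2)² = 7/165, sgn -1
B: Δ = 0!·2!·8!/11! = 1/495; Racah Σ t=0..0: t=0:+1/576 = 1/576; ⇒ 3j(1 4 5; 0 0 0)² = 5/99, sgn -1
I_A²/I_B² = (7/165)/(5/99) = 21/25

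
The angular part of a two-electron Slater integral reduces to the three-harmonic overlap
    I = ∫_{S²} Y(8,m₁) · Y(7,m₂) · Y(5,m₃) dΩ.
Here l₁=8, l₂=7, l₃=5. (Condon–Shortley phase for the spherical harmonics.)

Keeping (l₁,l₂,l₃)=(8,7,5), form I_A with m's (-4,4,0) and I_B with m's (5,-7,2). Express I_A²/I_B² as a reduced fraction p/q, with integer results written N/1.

120/169

l's match ⇒ only the (l;m) 3-j factors differ between A and B.
A: triangle coeff Δ(8,7,5) = 1/814773960; Σ_t [7,10]: t=7:−1/87091200 t=8:+1/23224320 t=9:−1/52254720 t=10:+1/1045094400 = 1/74649600; (3j)²=110/12597 [(8 7 5; -4 4 0)], sign=-1
B: triangle coeff Δ(8,7,5) = 1/814773960; Σ_t [0,0]: t=0:+1/3135283200 = 1/3135283200; (3j)²=143/11628 [(8 7 5; 5 -7 2)], sign=-1
I_A²/I_B² = (110/12597)/(143/11628) = 120/169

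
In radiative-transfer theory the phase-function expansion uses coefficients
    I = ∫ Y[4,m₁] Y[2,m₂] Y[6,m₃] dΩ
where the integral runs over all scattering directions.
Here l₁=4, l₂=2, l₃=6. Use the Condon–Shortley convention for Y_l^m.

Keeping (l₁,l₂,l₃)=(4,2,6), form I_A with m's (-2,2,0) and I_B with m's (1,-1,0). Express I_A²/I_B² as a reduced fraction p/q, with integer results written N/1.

l's match ⇒ only the (l;m) 3-j factors differ between A and B.
A: triangle coeff Δ(4,2,6) = 1/6435; Σ_t [0,0]: t=0:+1/34560 = 1/34560; (3j)²=1/429 [(4 2 6; -2 2 0)], sign=+1
B: triangle coeff Δ(4,2,6) = 1/6435; Σ_t [0,0]: t=0:+1/4320 = 1/4320; (3j)²=8/429 [(4 2 6; 1 -1 0)], sign=+1
I_A²/I_B² = (1/429)/(8/429) = 1/8

1/8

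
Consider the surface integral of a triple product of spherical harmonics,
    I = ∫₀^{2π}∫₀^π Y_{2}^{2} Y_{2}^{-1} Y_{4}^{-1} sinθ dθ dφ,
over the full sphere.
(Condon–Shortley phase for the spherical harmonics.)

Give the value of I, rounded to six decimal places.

m-sum 0 ✓  L=8 even ✓  0≤4≤4 ✓
Π(2lᵢ+1) = 5×5×9 = 225
triangle coeff Δ(2,2,4) = 1/630
Σ_t [0,0]: t=0:+1/16 = 1/16
(3j)²=2/35 [(2 2 4; 0 0 0)], sign=+1
Σ_t [0,0]: t=0:+1/144 = 1/144
(3j)²=1/126 [(2 2 4; 2 -1 -1)], sign=-1
⇒ 4πI² = 5/49
I = (-1)√(5/49/(4π)) = -0.09011188

-0.090112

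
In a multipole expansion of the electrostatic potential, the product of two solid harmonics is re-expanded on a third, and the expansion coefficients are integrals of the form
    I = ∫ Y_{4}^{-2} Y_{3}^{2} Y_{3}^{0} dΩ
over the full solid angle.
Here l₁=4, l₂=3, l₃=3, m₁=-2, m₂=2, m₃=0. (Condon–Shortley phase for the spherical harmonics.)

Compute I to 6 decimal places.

Checks pass: Σm=0; 10 even; l₃=3∈[1,7].
(2·4+1)(2·3+1)(2·3+1) = 441
Δ: 4! 4! 2! / 11! → 1/34650
sum: t=1:−1/72 t=2:+1/16 t=3:−1/72 = 5/144
3j²(4 3 3; 0 0 0) = Δ·Π!·Σ² = 2/77  (sign -1)
sum: t=3:−1/72 t=4:+1/96 = -1/288
3j²(4 3 3; -2 2 0) = Δ·Π!·Σ² = 1/462  (sign +1)
combine: 4πI² = 441·2/77·1/462 = 3/121
take √, sign -1: I = -0.04441841

-0.044418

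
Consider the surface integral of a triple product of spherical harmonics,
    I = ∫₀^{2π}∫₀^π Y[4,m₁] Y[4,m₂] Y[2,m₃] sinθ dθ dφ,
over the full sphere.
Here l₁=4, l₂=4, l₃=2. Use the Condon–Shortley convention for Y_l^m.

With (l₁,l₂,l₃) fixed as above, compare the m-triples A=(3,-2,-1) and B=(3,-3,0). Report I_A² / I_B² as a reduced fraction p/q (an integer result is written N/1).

Same 4,4,2: normalisation and zero-m 3j drop out of the ratio.
A: Δ: 6! 2! 2! / 11! → 1/13860; sum: t=0:+1/1440 t=1:−1/240 = -1/288; 3j²(4 4 2; 3 -2 -1) = Δ·Π!·Σ² = 5/132  (sign +1)
B: Δ: 6! 2! 2! / 11! → 1/13860; sum: t=0:+1/720 t=1:−1/480 = -1/1440; 3j²(4 4 2; 3 -3 0) = Δ·Π!·Σ² = 7/1980  (sign -1)
I_A²/I_B² = (5/132)/(7/1980) = 75/7

75/7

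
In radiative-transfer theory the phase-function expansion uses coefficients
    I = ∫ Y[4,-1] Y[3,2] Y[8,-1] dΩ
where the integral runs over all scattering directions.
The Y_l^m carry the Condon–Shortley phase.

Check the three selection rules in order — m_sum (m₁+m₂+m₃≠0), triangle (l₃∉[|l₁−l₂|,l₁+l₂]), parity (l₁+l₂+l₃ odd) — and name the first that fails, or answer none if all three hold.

Σmᵢ = 0  ✓
l₃∈[|l₁−l₂|,l₁+l₂]=[1,7], have l₃=8  ✗
Σlᵢ = 15 ⇒ odd

triangle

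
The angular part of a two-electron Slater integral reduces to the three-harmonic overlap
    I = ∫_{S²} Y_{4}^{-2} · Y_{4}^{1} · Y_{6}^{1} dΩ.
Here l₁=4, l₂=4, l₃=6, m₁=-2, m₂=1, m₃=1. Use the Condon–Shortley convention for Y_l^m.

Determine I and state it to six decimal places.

0.097783

Rules hold: Σm=0, L=14 even, 0≤6≤8.
N = 9·9·13 = 1053
Δ = 2!·6!·6!/15! = 1/1261260
Racah Σ t=0..2: t=0:+1/4608 t=1:−1/1296 t=2:+1/4608 = -7/20736
⇒ 3j(4 4 6; 0 0 0)² = 20/1287, sgn -1
Racah Σ t=0..2: t=0:+1/172800 t=1:−1/5760 t=2:+1/3456 = 7/57600
⇒ 3j(4 4 6; -2 1 1)² = 21/2860, sgn -1
4πI² = N·(3j₀)²·(3jₘ)² = 189/1573
I = +1·√(0.120153/4π) = 0.09778261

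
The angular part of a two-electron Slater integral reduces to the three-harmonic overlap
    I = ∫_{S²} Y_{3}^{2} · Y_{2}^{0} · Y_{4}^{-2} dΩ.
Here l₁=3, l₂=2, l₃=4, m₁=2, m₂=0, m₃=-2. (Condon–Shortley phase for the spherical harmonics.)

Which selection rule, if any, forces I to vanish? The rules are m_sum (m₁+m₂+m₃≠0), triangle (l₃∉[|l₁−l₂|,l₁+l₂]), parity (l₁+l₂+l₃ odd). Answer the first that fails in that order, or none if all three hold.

parity

Σmᵢ = 0  ✓
l₃∈[|l₁−l₂|,l₁+l₂]=[1,5], have l₃=4  ✓
Σlᵢ = 9 ⇒ odd  ✗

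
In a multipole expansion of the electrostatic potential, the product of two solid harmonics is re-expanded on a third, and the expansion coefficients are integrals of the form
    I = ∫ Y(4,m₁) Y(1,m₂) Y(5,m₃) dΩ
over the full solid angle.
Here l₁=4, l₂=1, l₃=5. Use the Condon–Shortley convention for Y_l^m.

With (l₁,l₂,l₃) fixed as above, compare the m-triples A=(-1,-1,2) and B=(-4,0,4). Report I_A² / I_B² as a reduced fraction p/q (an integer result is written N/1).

7/3

Same 4,1,5: normalisation and zero-m 3j drop out of the ratio.
A: Δ: 0! 8! 2! / 11! → 1/495; sum: t=0:+1/1440 = 1/1440; 3j²(4 1 5; -1 -1 2) = Δ·Π!·Σ² = 7/165  (sign -1)
B: Δ: 0! 8! 2! / 11! → 1/495; sum: t=0:+1/40320 = 1/40320; 3j²(4 1 5; -4 0 4) = Δ·Π!·Σ² = 1/55  (sign -1)
I_A²/I_B² = (7/165)/(1/55) = 7/3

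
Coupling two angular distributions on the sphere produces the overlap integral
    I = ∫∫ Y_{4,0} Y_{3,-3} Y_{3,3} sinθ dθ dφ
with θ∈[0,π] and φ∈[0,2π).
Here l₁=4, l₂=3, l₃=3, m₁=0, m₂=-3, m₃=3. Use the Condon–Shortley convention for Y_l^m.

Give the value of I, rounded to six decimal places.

-0.076935

Rules hold: Σm=0, L=10 even, 1≤3≤7.
N = 9·7·7 = 441
Δ = 4!·4!·2!/11! = 1/34650
Racah Σ t=1..3: t=1:−1/72 t=2:+1/16 t=3:−1/72 = 5/144
⇒ 3j(4 3 3; 0 0 0)² = 2/77, sgn -1
Racah Σ t=0..0: t=0:+1/1152 = 1/1152
⇒ 3j(4 3 3; 0 -3 3)² = 1/154, sgn +1
4πI² = N·(3j₀)²·(3jₘ)² = 9/121
I = -1·√(0.0743802/4π) = -0.07693494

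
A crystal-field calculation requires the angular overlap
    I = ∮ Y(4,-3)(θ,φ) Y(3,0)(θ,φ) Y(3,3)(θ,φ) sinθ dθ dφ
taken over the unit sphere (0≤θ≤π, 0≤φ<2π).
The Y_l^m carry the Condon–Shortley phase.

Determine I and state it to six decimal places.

Checks pass: Σm=0; 10 even; l₃=3∈[1,7].
(2·4+1)(2·3+1)(2·3+1) = 441
Δ: 4! 4! 2! / 11! → 1/34650
sum: t=1:−1/72 t=2:+1/16 t=3:−1/72 = 5/144
3j²(4 3 3; 0 0 0) = Δ·Π!·Σ² = 2/77  (sign -1)
sum: t=3:−1/288 = -1/288
3j²(4 3 3; -3 0 3) = Δ·Π!·Σ² = 1/22  (sign -1)
combine: 4πI² = 441·2/77·1/22 = 63/121
take √, sign +1: I = 0.20355073

0.203551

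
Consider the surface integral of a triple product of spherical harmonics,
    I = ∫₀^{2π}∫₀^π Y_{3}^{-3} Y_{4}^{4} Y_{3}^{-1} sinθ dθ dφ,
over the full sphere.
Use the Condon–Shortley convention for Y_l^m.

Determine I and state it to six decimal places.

Rules hold: Σm=0, L=10 even, 1≤3≤7.
N = 7·9·7 = 441
Δ = 4!·2!·4!/11! = 1/34650
Racah Σ t=1..3: t=1:−1/72 t=2:+1/16 t=3:−1/72 = 5/144
⇒ 3j(3 4 3; 0 0 0)² = 2/77, sgn -1
Racah Σ t=4..4: t=4:+1/1152 = 1/1152
⇒ 3j(3 4 3; -3 4 -1)² = 1/33, sgn +1
4πI² = N·(3j₀)²·(3jₘ)² = 42/121
I = -1·√(0.347107/4π) = -0.16619847

-0.166198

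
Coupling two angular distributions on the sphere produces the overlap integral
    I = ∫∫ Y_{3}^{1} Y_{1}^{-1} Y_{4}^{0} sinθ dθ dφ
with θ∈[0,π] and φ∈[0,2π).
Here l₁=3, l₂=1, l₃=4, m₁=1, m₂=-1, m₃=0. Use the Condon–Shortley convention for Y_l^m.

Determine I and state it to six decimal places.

0.150786

Checks pass: Σm=0; 8 even; l₃=4∈[2,4].
(2·3+1)(2·1+1)(2·4+1) = 189
Δ: 0! 6! 2! / 9! → 1/252
sum: t=0:+1/36 = 1/36
3j²(3 1 4; 0 0 0) = Δ·Π!·Σ² = 4/63  (sign +1)
sum: t=0:+1/96 = 1/96
3j²(3 1 4; 1 -1 0) = Δ·Π!·Σ² = 1/42  (sign +1)
combine: 4πI² = 189·4/63·1/42 = 2/7
take √, sign +1: I = 0.15078601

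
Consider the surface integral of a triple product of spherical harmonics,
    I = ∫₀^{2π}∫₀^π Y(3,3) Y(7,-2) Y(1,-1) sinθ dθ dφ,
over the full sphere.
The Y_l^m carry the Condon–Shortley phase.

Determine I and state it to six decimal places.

0.000000

|3−7|≤1≤3+7 violated ⇒ I = 0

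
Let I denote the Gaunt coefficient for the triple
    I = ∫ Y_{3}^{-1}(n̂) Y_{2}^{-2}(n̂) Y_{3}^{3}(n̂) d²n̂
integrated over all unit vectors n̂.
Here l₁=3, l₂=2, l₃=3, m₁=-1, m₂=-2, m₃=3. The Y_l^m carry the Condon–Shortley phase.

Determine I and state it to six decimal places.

0.132981

Rules hold: Σm=0, L=8 even, 1≤3≤5.
N = 7·5·7 = 245
Δ = 2!·4!·2!/9! = 1/3780
Racah Σ t=0..2: t=0:+1/24 t=1:−1/4 t=2:+1/24 = -1/6
⇒ 3j(3 2 3; 0 0 0)² = 4/105, sgn +1
Racah Σ t=0..0: t=0:+1/96 = 1/96
⇒ 3j(3 2 3; -1 -2 3)² = 1/42, sgn +1
4πI² = N·(3j₀)²·(3jₘ)² = 2/9
I = +1·√(0.222222/4π) = 0.13298076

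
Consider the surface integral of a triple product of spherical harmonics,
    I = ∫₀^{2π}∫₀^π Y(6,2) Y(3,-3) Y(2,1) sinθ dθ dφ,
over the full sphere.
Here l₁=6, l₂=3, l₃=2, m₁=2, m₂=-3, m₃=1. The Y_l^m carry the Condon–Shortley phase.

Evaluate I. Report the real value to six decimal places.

0.000000

l₃=2 ∉ [3,9] — triangle fails ⇒ I = 0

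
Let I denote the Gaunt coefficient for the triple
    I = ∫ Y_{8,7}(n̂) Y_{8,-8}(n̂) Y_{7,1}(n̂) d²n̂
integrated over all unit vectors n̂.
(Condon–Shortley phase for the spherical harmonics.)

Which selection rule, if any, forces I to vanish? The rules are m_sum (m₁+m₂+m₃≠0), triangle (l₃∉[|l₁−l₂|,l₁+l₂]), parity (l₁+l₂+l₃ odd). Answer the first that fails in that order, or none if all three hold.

parity

m₁+m₂+m₃ = 7 − 8 + 1 = 0  ✓
triangle: |8−8|=0 ≤ l₃=7 ≤ 8+8=16  ✓
parity: l₁+l₂+l₃ = 23 is odd  ✗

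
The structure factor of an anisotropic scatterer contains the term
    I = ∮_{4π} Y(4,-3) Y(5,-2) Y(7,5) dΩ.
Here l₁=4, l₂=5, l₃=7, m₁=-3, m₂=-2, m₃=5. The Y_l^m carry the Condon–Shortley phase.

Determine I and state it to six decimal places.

-0.026159

Rules hold: Σm=0, L=16 even, 1≤7≤9.
N = 9·11·15 = 1485
Δ = 2!·6!·8!/17! = 1/6126120
Racah Σ t=0..2: t=0:+1/69120 t=1:−1/20736 t=2:+1/69120 = -1/51840
⇒ 3j(4 5 7; 0 0 0)² = 280/21879, sgn +1
Racah Σ t=1..2: t=1:−1/1036800 t=2:+1/1209600 = -1/7257600
⇒ 3j(4 5 7; -3 -2 5)² = 1/2210, sgn -1
4πI² = N·(3j₀)²·(3jₘ)² = 420/48841
I = -1·√(0.00859933/4π) = -0.02615938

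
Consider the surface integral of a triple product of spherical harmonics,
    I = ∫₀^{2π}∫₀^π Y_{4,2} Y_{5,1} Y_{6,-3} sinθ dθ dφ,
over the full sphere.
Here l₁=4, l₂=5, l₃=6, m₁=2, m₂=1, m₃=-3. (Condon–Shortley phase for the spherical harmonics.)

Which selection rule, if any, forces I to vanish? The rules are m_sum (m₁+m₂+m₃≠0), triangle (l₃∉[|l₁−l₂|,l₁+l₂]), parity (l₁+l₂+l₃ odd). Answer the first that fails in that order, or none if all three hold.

parity

azimuthal sum: 2 + 1 − 3 = 0  ✓
1 ≤ 6 ≤ 9 (triangle on l)  ✓
L = 4 + 5 + 6 = 15 (odd)  ✗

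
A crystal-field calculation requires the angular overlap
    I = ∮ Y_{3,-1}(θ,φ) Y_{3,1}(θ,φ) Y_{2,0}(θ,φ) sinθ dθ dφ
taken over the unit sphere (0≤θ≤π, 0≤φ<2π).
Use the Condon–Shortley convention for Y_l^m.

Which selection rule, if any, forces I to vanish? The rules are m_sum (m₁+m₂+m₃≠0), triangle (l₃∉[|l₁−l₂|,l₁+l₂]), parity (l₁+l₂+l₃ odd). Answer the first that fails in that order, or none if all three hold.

Σmᵢ = 0  ✓
l₃∈[|l₁−l₂|,l₁+l₂]=[0,6], have l₃=2  ✓
Σlᵢ = 8 ⇒ even  ✓

none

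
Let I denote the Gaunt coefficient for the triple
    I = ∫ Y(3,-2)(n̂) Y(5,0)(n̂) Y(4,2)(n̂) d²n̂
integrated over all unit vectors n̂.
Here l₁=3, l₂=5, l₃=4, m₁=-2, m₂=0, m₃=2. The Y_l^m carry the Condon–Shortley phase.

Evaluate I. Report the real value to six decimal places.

-0.171327

m-sum 0 ✓  L=12 even ✓  2≤4≤8 ✓
Π(2lᵢ+1) = 7×11×9 = 693
triangle coeff Δ(3,5,4) = 1/180180
Σ_t [1,3]: t=1:−1/576 t=2:+1/144 t=3:−1/576 = 1/288
(3j)²=20/1001 [(3 5 4; 0 0 0)], sign=+1
Σ_t [3,4]: t=3:−1/576 t=4:+1/2880 = -1/720
(3j)²=80/3003 [(3 5 4; -2 0 2)], sign=-1
⇒ 4πI² = 4800/13013
I = (-1)√(4800/13013/(4π)) = -0.17132746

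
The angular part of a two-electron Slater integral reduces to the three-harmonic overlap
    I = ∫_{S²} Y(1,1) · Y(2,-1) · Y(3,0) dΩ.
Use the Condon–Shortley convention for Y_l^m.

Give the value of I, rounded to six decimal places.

0.143048

m-sum 0 ✓  L=6 even ✓  1≤3≤3 ✓
Π(2lᵢ+1) = 3×5×7 = 105
triangle coeff Δ(1,2,3) = 1/105
Σ_t [0,0]: t=0:+1/4 = 1/4
(3j)²=3/35 [(1 2 3; 0 0 0)], sign=-1
Σ_t [0,0]: t=0:+1/12 = 1/12
(3j)²=1/35 [(1 2 3; 1 -1 0)], sign=-1
⇒ 4πI² = 9/35
I = (+1)√(9/35/(4π)) = 0.14304817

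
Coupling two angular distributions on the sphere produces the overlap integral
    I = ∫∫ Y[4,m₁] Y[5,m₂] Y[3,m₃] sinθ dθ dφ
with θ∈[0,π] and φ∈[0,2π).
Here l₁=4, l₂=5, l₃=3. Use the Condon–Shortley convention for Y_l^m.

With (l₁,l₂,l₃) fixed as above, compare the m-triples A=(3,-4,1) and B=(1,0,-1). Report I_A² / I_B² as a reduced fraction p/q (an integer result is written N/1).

98/5

Same 4,5,3: normalisation and zero-m 3j drop out of the ratio.
A: Δ: 6! 2! 4! / 13! → 1/180180; sum: t=0:+1/4320 t=1:−1/5760 = 1/17280; 3j²(4 5 3; 3 -4 1) = Δ·Π!·Σ² = 7/4290  (sign +1)
B: Δ: 6! 2! 4! / 13! → 1/180180; sum: t=1:−1/5760 t=2:+1/288 t=3:−1/288 = -1/5760; 3j²(4 5 3; 1 0 -1) = Δ·Π!·Σ² = 1/12012  (sign -1)
I_A²/I_B² = (7/4290)/(1/12012) = 98/5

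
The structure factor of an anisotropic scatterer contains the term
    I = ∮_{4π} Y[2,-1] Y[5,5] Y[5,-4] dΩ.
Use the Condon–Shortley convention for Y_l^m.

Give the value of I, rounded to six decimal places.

Rules hold: Σm=0, L=12 even, 3≤5≤7.
N = 5·11·11 = 605
Δ = 2!·2!·8!/13! = 1/38610
Racah Σ t=0..2: t=0:+1/2880 t=1:−1/576 t=2:+1/2880 = -1/960
⇒ 3j(2 5 5; 0 0 0)² = 10/429, sgn +1
Racah Σ t=2..2: t=2:+1/80640 = 1/80640
⇒ 3j(2 5 5; -1 5 -4)² = 9/286, sgn -1
4πI² = N·(3j₀)²·(3jₘ)² = 75/169
I = -1·√(0.443787/4π) = -0.18792404

-0.187924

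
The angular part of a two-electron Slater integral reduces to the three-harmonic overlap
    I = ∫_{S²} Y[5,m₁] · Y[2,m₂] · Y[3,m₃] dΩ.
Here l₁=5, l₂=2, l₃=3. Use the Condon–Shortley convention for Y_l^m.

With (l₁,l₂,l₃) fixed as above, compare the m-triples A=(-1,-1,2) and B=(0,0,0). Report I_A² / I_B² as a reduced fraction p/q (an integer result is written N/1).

l's match ⇒ only the (l;m) 3-j factors differ between A and B.
A: triangle coeff Δ(5,2,3) = 1/2310; Σ_t [1,1]: t=1:−1/720 = -1/720; (3j)²=4/385 [(5 2 3; -1 -1 2)], sign=+1
B: triangle coeff Δ(5,2,3) = 1/2310; Σ_t [2,2]: t=2:+1/144 = 1/144; (3j)²=10/231 [(5 2 3; 0 0 0)], sign=-1
I_A²/I_B² = (4/385)/(10/231) = 6/25

6/25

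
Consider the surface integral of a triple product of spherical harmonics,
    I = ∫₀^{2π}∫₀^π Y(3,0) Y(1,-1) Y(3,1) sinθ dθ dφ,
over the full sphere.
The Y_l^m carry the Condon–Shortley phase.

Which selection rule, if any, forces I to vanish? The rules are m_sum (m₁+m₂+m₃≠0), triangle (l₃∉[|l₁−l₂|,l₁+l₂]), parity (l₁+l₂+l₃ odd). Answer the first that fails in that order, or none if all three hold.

Σmᵢ = 0  ✓
l₃∈[|l₁−l₂|,l₁+l₂]=[2,4], have l₃=3  ✓
Σlᵢ = 7 ⇒ odd  ✗

parity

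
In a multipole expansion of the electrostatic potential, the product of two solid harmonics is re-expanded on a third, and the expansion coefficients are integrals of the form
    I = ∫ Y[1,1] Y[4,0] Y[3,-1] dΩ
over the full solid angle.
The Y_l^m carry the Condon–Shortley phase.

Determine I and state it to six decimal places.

0.150786

m-sum 0 ✓  L=8 even ✓  3≤3≤5 ✓
Π(2lᵢ+1) = 3×9×7 = 189
triangle coeff Δ(1,4,3) = 1/252
Σ_t [1,1]: t=1:−1/36 = -1/36
(3j)²=4/63 [(1 4 3; 0 0 0)], sign=+1
Σ_t [0,0]: t=0:+1/96 = 1/96
(3j)²=1/42 [(1 4 3; 1 0 -1)], sign=+1
⇒ 4πI² = 2/7
I = (+1)√(2/7/(4π)) = 0.15078601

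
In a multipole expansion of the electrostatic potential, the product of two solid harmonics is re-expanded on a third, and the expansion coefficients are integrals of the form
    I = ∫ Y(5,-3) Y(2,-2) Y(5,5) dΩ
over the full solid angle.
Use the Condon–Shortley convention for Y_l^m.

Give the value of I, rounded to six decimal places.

0.088588

Checks pass: Σm=0; 12 even; l₃=5∈[3,7].
(2·5+1)(2·2+1)(2·5+1) = 605
Δ: 2! 8! 2! / 13! → 1/38610
sum: t=0:+1/2880 t=1:−1/576 t=2:+1/2880 = -1/960
3j²(5 2 5; 0 0 0) = Δ·Π!·Σ² = 10/429  (sign +1)
sum: t=0:+1/161280 = 1/161280
3j²(5 2 5; -3 -2 5) = Δ·Π!·Σ² = 1/143  (sign +1)
combine: 4πI² = 605·10/429·1/143 = 50/507
take √, sign +1: I = 0.08858824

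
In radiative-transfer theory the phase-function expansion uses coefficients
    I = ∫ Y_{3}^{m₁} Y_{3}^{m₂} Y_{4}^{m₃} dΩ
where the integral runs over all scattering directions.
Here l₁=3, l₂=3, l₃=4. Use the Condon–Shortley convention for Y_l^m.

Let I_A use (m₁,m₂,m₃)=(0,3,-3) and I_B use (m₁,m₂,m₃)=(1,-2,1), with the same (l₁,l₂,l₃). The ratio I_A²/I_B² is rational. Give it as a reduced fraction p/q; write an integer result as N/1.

l's match ⇒ only the (l;m) 3-j factors differ between A and B.
A: triangle coeff Δ(3,3,4) = 1/34650; Σ_t [2,2]: t=2:+1/288 = 1/288; (3j)²=1/22 [(3 3 4; 0 3 -3)], sign=-1
B: triangle coeff Δ(3,3,4) = 1/34650; Σ_t [0,1]: t=0:+1/48 t=1:−1/144 = 1/72; (3j)²=16/693 [(3 3 4; 1 -2 1)], sign=-1
I_A²/I_B² = (1/22)/(16/693) = 63/32

63/32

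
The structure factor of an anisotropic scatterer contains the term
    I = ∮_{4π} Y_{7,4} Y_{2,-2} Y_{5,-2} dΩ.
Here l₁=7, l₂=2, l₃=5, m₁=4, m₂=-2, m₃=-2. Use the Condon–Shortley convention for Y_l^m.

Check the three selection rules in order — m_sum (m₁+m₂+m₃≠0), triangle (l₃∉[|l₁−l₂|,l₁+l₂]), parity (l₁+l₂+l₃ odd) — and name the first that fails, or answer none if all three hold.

none

m₁+m₂+m₃ = 4 − 2 − 2 = 0  ✓
triangle: |7−2|=5 ≤ l₃=5 ≤ 7+2=9  ✓
parity: l₁+l₂+l₃ = 14 is even  ✓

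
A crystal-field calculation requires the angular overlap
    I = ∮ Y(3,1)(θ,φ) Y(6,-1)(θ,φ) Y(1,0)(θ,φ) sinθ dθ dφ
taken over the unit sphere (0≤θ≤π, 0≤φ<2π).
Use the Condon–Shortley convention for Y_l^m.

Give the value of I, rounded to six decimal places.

|3−6|≤1≤3+6 violated ⇒ I = 0

0.000000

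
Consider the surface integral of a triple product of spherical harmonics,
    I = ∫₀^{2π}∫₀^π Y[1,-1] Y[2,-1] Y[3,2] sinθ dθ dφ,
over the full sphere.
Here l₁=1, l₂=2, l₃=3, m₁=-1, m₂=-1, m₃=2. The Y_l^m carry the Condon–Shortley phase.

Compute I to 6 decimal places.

0.261169

m-sum 0 ✓  L=6 even ✓  1≤3≤3 ✓
Π(2lᵢ+1) = 3×5×7 = 105
triangle coeff Δ(1,2,3) = 1/105
Σ_t [0,0]: t=0:+1/4 = 1/4
(3j)²=3/35 [(1 2 3; 0 0 0)], sign=-1
Σ_t [0,0]: t=0:+1/12 = 1/12
(3j)²=2/21 [(1 2 3; -1 -1 2)], sign=-1
⇒ 4πI² = 6/7
I = (+1)√(6/7/(4π)) = 0.26116903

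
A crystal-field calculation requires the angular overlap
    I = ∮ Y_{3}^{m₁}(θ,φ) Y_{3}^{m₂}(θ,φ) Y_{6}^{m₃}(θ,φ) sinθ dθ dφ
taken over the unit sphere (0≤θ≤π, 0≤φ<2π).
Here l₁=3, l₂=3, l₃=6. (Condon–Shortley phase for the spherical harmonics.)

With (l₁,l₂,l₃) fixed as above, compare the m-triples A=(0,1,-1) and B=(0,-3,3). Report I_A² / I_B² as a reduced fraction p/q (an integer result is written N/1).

l's match ⇒ only the (l;m) 3-j factors differ between A and B.
A: triangle coeff Δ(3,3,6) = 1/12012; Σ_t [0,0]: t=0:+1/1728 = 1/1728; (3j)²=25/858 [(3 3 6; 0 1 -1)], sign=-1
B: triangle coeff Δ(3,3,6) = 1/12012; Σ_t [0,0]: t=0:+1/25920 = 1/25920; (3j)²=1/143 [(3 3 6; 0 -3 3)], sign=-1
I_A²/I_B² = (25/858)/(1/143) = 25/6

25/6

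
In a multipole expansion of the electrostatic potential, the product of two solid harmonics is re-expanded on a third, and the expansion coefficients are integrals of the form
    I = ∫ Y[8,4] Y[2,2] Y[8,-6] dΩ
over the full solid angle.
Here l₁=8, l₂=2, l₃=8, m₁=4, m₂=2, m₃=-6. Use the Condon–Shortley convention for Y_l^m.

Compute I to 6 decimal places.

-0.126680

m-sum 0 ✓  L=18 even ✓  6≤8≤10 ✓
Π(2lᵢ+1) = 17×5×17 = 1445
triangle coeff Δ(8,2,8) = 1/348840
Σ_t [0,2]: t=0:+1/116121600 t=1:−1/25401600 t=2:+1/116121600 = -1/45158400
(3j)²=24/1615 [(8 2 8; 0 0 0)], sign=-1
Σ_t [2,2]: t=2:+1/3832012800 = 1/3832012800
(3j)²=91/9690 [(8 2 8; 4 2 -6)], sign=+1
⇒ 4πI² = 364/1805
I = (-1)√(364/1805/(4π)) = -0.12667974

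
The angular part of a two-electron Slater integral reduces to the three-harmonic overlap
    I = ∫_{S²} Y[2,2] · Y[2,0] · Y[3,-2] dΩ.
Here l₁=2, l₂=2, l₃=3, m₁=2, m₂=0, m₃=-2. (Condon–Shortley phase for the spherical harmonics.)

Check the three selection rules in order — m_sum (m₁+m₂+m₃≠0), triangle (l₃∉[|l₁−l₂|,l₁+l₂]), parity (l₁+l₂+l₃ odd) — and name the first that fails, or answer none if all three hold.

Σmᵢ = 0  ✓
l₃∈[|l₁−l₂|,l₁+l₂]=[0,4], have l₃=3  ✓
Σlᵢ = 7 ⇒ odd  ✗

parity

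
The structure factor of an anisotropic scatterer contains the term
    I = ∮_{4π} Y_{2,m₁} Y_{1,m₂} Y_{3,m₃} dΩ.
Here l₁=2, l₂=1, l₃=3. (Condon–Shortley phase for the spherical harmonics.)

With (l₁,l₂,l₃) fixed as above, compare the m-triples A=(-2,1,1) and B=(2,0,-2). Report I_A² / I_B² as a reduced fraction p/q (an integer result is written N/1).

Shared (l₁,l₂,l₃)=(2,1,3): N and (l;000)² cancel in I_A²/I_B².
A: Δ = 0!·4!·2!/7! = 1/105; Racah Σ t=0..0: t=0:+1/48 = 1/48; ⇒ 3j(2 1 3; -2 1 1)² = 1/105, sgn +1
B: Δ = 0!·4!·2!/7! = 1/105; Racah Σ t=0..0: t=0:+1/24 = 1/24; ⇒ 3j(2 1 3; 2 0 -2)² = 1/21, sgn -1
I_A²/I_B² = (1/105)/(1/21) = 1/5

1/5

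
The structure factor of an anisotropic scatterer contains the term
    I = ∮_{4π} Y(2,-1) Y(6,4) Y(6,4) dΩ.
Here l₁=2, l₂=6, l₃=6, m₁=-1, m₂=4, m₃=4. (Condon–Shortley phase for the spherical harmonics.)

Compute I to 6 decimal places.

0.000000

m-sum = -1 + 4 + 4 = 7 ≠ 0 ⇒ I = 0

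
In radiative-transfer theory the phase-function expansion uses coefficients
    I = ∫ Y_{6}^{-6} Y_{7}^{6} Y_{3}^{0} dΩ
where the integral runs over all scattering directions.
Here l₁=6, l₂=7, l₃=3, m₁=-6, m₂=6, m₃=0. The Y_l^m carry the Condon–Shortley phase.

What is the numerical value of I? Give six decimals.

-0.204043

Checks pass: Σm=0; 16 even; l₃=3∈[1,13].
(2·6+1)(2·7+1)(2·3+1) = 1365
Δ: 10! 2! 4! / 17! → 1/2042040
sum: t=4:+1/207360 t=5:−1/57600 t=6:+1/207360 = -1/129600
3j²(6 7 3; 0 0 0) = Δ·Π!·Σ² = 168/12155  (sign +1)
sum: t=10:+1/43545600 = 1/43545600
3j²(6 7 3; -6 6 0) = Δ·Π!·Σ² = 33/1190  (sign -1)
combine: 4πI² = 1365·168/12155·33/1190 = 756/1445
take √, sign -1: I = -0.20404316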